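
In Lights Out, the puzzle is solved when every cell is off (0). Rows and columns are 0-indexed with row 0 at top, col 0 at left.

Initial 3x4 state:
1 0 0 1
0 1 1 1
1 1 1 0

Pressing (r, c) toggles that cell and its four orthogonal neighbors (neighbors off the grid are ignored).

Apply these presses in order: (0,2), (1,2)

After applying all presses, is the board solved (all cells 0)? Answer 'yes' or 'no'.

Answer: no

Derivation:
After press 1 at (0,2):
1 1 1 0
0 1 0 1
1 1 1 0

After press 2 at (1,2):
1 1 0 0
0 0 1 0
1 1 0 0

Lights still on: 5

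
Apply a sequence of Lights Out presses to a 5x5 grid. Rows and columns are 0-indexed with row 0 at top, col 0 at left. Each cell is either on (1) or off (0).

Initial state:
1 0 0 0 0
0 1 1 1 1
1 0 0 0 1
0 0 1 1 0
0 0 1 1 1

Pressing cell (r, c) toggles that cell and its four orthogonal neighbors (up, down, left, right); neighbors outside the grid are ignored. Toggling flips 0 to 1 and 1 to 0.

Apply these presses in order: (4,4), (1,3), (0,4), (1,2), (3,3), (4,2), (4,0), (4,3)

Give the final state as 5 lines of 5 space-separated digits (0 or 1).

Answer: 1 0 1 0 1
0 0 1 1 1
1 0 1 0 1
1 0 1 1 0
1 0 1 1 1

Derivation:
After press 1 at (4,4):
1 0 0 0 0
0 1 1 1 1
1 0 0 0 1
0 0 1 1 1
0 0 1 0 0

After press 2 at (1,3):
1 0 0 1 0
0 1 0 0 0
1 0 0 1 1
0 0 1 1 1
0 0 1 0 0

After press 3 at (0,4):
1 0 0 0 1
0 1 0 0 1
1 0 0 1 1
0 0 1 1 1
0 0 1 0 0

After press 4 at (1,2):
1 0 1 0 1
0 0 1 1 1
1 0 1 1 1
0 0 1 1 1
0 0 1 0 0

After press 5 at (3,3):
1 0 1 0 1
0 0 1 1 1
1 0 1 0 1
0 0 0 0 0
0 0 1 1 0

After press 6 at (4,2):
1 0 1 0 1
0 0 1 1 1
1 0 1 0 1
0 0 1 0 0
0 1 0 0 0

After press 7 at (4,0):
1 0 1 0 1
0 0 1 1 1
1 0 1 0 1
1 0 1 0 0
1 0 0 0 0

After press 8 at (4,3):
1 0 1 0 1
0 0 1 1 1
1 0 1 0 1
1 0 1 1 0
1 0 1 1 1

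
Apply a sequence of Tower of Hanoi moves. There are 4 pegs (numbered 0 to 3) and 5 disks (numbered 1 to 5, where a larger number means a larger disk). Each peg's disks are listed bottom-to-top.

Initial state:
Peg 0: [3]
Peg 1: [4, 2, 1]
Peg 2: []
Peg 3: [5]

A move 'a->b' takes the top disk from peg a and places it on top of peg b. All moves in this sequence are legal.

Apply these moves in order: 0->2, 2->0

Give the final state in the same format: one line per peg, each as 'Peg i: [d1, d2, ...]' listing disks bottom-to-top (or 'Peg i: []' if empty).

After move 1 (0->2):
Peg 0: []
Peg 1: [4, 2, 1]
Peg 2: [3]
Peg 3: [5]

After move 2 (2->0):
Peg 0: [3]
Peg 1: [4, 2, 1]
Peg 2: []
Peg 3: [5]

Answer: Peg 0: [3]
Peg 1: [4, 2, 1]
Peg 2: []
Peg 3: [5]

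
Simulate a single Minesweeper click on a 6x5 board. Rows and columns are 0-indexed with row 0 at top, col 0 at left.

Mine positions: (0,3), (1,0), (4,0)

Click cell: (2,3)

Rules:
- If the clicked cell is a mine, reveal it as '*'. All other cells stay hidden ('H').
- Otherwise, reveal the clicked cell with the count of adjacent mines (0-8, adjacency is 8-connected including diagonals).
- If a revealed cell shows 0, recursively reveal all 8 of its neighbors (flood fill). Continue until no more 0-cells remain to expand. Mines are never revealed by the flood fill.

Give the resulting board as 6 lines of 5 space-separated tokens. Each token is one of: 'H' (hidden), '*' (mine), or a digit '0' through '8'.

H H H H H
H 1 1 1 1
H 1 0 0 0
H 1 0 0 0
H 1 0 0 0
H 1 0 0 0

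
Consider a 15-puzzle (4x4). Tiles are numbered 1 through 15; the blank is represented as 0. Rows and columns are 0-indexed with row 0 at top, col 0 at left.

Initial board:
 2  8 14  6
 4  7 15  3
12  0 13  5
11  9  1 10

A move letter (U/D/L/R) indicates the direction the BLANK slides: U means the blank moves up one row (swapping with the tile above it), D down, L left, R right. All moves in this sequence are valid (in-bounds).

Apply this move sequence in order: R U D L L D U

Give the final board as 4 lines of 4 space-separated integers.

After move 1 (R):
 2  8 14  6
 4  7 15  3
12 13  0  5
11  9  1 10

After move 2 (U):
 2  8 14  6
 4  7  0  3
12 13 15  5
11  9  1 10

After move 3 (D):
 2  8 14  6
 4  7 15  3
12 13  0  5
11  9  1 10

After move 4 (L):
 2  8 14  6
 4  7 15  3
12  0 13  5
11  9  1 10

After move 5 (L):
 2  8 14  6
 4  7 15  3
 0 12 13  5
11  9  1 10

After move 6 (D):
 2  8 14  6
 4  7 15  3
11 12 13  5
 0  9  1 10

After move 7 (U):
 2  8 14  6
 4  7 15  3
 0 12 13  5
11  9  1 10

Answer:  2  8 14  6
 4  7 15  3
 0 12 13  5
11  9  1 10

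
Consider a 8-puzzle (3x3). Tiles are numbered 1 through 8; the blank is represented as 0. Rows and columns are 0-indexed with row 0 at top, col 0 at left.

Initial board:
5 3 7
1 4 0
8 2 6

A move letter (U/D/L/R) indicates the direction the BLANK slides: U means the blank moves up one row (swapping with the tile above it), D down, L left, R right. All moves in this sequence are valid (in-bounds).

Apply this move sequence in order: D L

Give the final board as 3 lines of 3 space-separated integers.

After move 1 (D):
5 3 7
1 4 6
8 2 0

After move 2 (L):
5 3 7
1 4 6
8 0 2

Answer: 5 3 7
1 4 6
8 0 2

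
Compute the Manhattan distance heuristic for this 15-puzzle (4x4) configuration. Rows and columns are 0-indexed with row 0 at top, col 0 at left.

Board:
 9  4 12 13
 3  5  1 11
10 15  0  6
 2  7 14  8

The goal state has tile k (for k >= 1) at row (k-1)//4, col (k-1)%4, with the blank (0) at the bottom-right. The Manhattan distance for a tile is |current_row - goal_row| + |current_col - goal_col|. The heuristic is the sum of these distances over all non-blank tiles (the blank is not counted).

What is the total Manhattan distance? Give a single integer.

Tile 9: (0,0)->(2,0) = 2
Tile 4: (0,1)->(0,3) = 2
Tile 12: (0,2)->(2,3) = 3
Tile 13: (0,3)->(3,0) = 6
Tile 3: (1,0)->(0,2) = 3
Tile 5: (1,1)->(1,0) = 1
Tile 1: (1,2)->(0,0) = 3
Tile 11: (1,3)->(2,2) = 2
Tile 10: (2,0)->(2,1) = 1
Tile 15: (2,1)->(3,2) = 2
Tile 6: (2,3)->(1,1) = 3
Tile 2: (3,0)->(0,1) = 4
Tile 7: (3,1)->(1,2) = 3
Tile 14: (3,2)->(3,1) = 1
Tile 8: (3,3)->(1,3) = 2
Sum: 2 + 2 + 3 + 6 + 3 + 1 + 3 + 2 + 1 + 2 + 3 + 4 + 3 + 1 + 2 = 38

Answer: 38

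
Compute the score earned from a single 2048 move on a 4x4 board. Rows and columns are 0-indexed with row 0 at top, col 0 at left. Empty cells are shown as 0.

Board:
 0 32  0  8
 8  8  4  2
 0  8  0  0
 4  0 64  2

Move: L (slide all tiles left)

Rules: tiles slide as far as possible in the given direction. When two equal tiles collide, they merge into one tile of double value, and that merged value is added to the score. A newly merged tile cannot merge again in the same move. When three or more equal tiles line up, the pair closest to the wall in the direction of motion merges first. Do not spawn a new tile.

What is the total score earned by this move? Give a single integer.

Slide left:
row 0: [0, 32, 0, 8] -> [32, 8, 0, 0]  score +0 (running 0)
row 1: [8, 8, 4, 2] -> [16, 4, 2, 0]  score +16 (running 16)
row 2: [0, 8, 0, 0] -> [8, 0, 0, 0]  score +0 (running 16)
row 3: [4, 0, 64, 2] -> [4, 64, 2, 0]  score +0 (running 16)
Board after move:
32  8  0  0
16  4  2  0
 8  0  0  0
 4 64  2  0

Answer: 16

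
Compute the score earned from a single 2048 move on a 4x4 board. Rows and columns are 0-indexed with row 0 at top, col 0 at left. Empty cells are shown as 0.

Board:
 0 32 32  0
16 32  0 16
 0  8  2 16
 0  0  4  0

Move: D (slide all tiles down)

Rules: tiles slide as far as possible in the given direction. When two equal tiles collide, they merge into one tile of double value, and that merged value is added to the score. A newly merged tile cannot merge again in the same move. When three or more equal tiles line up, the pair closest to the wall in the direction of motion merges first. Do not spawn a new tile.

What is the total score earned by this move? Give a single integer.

Answer: 96

Derivation:
Slide down:
col 0: [0, 16, 0, 0] -> [0, 0, 0, 16]  score +0 (running 0)
col 1: [32, 32, 8, 0] -> [0, 0, 64, 8]  score +64 (running 64)
col 2: [32, 0, 2, 4] -> [0, 32, 2, 4]  score +0 (running 64)
col 3: [0, 16, 16, 0] -> [0, 0, 0, 32]  score +32 (running 96)
Board after move:
 0  0  0  0
 0  0 32  0
 0 64  2  0
16  8  4 32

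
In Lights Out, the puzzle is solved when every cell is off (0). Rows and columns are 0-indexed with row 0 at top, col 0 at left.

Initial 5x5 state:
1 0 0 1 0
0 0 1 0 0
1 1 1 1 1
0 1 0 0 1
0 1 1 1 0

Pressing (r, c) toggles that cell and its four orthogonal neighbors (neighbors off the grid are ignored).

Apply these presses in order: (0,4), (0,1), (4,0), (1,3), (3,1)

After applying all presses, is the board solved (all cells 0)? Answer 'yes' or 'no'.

Answer: no

Derivation:
After press 1 at (0,4):
1 0 0 0 1
0 0 1 0 1
1 1 1 1 1
0 1 0 0 1
0 1 1 1 0

After press 2 at (0,1):
0 1 1 0 1
0 1 1 0 1
1 1 1 1 1
0 1 0 0 1
0 1 1 1 0

After press 3 at (4,0):
0 1 1 0 1
0 1 1 0 1
1 1 1 1 1
1 1 0 0 1
1 0 1 1 0

After press 4 at (1,3):
0 1 1 1 1
0 1 0 1 0
1 1 1 0 1
1 1 0 0 1
1 0 1 1 0

After press 5 at (3,1):
0 1 1 1 1
0 1 0 1 0
1 0 1 0 1
0 0 1 0 1
1 1 1 1 0

Lights still on: 15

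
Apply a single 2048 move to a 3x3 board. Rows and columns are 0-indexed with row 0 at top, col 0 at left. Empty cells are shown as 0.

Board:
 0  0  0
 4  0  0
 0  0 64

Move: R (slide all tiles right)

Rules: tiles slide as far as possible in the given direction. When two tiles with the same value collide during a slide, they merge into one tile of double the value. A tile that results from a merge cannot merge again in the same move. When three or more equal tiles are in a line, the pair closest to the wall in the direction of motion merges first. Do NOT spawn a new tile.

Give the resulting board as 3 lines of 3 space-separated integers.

Answer:  0  0  0
 0  0  4
 0  0 64

Derivation:
Slide right:
row 0: [0, 0, 0] -> [0, 0, 0]
row 1: [4, 0, 0] -> [0, 0, 4]
row 2: [0, 0, 64] -> [0, 0, 64]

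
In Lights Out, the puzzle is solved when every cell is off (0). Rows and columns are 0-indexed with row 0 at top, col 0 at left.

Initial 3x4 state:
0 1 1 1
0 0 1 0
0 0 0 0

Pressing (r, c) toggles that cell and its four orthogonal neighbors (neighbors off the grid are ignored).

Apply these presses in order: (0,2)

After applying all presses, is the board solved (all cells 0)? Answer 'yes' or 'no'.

Answer: yes

Derivation:
After press 1 at (0,2):
0 0 0 0
0 0 0 0
0 0 0 0

Lights still on: 0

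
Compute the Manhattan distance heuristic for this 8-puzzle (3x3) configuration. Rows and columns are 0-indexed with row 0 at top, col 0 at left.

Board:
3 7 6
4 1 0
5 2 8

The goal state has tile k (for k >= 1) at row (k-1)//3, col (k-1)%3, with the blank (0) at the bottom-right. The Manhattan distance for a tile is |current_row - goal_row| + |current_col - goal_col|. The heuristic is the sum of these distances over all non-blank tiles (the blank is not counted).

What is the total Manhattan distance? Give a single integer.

Answer: 13

Derivation:
Tile 3: (0,0)->(0,2) = 2
Tile 7: (0,1)->(2,0) = 3
Tile 6: (0,2)->(1,2) = 1
Tile 4: (1,0)->(1,0) = 0
Tile 1: (1,1)->(0,0) = 2
Tile 5: (2,0)->(1,1) = 2
Tile 2: (2,1)->(0,1) = 2
Tile 8: (2,2)->(2,1) = 1
Sum: 2 + 3 + 1 + 0 + 2 + 2 + 2 + 1 = 13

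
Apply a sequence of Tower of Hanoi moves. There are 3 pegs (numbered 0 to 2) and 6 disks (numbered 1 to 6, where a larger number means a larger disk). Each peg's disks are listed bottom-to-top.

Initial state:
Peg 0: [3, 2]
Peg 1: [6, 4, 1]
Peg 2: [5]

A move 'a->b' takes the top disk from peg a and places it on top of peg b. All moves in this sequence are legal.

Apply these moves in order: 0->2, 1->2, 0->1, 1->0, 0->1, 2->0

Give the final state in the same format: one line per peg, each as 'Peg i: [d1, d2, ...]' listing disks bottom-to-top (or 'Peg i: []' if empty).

Answer: Peg 0: [1]
Peg 1: [6, 4, 3]
Peg 2: [5, 2]

Derivation:
After move 1 (0->2):
Peg 0: [3]
Peg 1: [6, 4, 1]
Peg 2: [5, 2]

After move 2 (1->2):
Peg 0: [3]
Peg 1: [6, 4]
Peg 2: [5, 2, 1]

After move 3 (0->1):
Peg 0: []
Peg 1: [6, 4, 3]
Peg 2: [5, 2, 1]

After move 4 (1->0):
Peg 0: [3]
Peg 1: [6, 4]
Peg 2: [5, 2, 1]

After move 5 (0->1):
Peg 0: []
Peg 1: [6, 4, 3]
Peg 2: [5, 2, 1]

After move 6 (2->0):
Peg 0: [1]
Peg 1: [6, 4, 3]
Peg 2: [5, 2]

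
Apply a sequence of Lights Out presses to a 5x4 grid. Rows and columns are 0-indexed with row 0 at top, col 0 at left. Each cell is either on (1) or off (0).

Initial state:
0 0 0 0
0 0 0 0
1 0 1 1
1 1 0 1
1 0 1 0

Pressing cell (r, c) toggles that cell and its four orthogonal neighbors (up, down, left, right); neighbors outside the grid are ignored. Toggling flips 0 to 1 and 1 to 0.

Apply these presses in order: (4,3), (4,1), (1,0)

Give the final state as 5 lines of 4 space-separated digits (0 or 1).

Answer: 1 0 0 0
1 1 0 0
0 0 1 1
1 0 0 0
0 1 1 1

Derivation:
After press 1 at (4,3):
0 0 0 0
0 0 0 0
1 0 1 1
1 1 0 0
1 0 0 1

After press 2 at (4,1):
0 0 0 0
0 0 0 0
1 0 1 1
1 0 0 0
0 1 1 1

After press 3 at (1,0):
1 0 0 0
1 1 0 0
0 0 1 1
1 0 0 0
0 1 1 1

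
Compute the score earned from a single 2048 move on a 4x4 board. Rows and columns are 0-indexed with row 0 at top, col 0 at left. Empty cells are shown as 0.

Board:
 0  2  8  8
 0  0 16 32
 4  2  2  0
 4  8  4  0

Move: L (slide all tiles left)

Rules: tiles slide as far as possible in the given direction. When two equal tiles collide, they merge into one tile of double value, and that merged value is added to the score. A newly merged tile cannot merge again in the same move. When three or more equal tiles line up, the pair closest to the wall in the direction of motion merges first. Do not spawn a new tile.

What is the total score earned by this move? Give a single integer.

Answer: 20

Derivation:
Slide left:
row 0: [0, 2, 8, 8] -> [2, 16, 0, 0]  score +16 (running 16)
row 1: [0, 0, 16, 32] -> [16, 32, 0, 0]  score +0 (running 16)
row 2: [4, 2, 2, 0] -> [4, 4, 0, 0]  score +4 (running 20)
row 3: [4, 8, 4, 0] -> [4, 8, 4, 0]  score +0 (running 20)
Board after move:
 2 16  0  0
16 32  0  0
 4  4  0  0
 4  8  4  0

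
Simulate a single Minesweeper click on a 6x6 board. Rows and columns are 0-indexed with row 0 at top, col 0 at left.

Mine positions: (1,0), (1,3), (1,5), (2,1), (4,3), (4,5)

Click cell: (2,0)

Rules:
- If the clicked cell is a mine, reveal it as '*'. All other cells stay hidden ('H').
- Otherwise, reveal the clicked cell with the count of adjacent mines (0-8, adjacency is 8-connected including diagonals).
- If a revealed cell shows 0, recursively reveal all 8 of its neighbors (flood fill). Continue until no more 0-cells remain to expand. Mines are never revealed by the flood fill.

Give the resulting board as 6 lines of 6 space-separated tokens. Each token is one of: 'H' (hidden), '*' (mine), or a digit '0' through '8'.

H H H H H H
H H H H H H
2 H H H H H
H H H H H H
H H H H H H
H H H H H H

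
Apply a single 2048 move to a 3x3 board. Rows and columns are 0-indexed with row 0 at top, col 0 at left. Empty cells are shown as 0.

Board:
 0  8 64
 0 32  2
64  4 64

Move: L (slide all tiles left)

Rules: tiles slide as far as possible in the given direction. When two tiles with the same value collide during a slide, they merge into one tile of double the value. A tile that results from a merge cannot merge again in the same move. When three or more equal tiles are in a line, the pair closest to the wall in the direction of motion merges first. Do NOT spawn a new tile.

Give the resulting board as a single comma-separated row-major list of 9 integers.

Slide left:
row 0: [0, 8, 64] -> [8, 64, 0]
row 1: [0, 32, 2] -> [32, 2, 0]
row 2: [64, 4, 64] -> [64, 4, 64]

Answer: 8, 64, 0, 32, 2, 0, 64, 4, 64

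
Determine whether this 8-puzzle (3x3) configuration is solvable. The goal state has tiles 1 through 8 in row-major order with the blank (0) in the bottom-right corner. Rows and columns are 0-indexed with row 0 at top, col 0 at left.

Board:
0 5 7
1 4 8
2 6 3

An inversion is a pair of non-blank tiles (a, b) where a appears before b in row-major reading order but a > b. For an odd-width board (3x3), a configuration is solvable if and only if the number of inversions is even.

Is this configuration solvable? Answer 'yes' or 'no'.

Answer: no

Derivation:
Inversions (pairs i<j in row-major order where tile[i] > tile[j] > 0): 15
15 is odd, so the puzzle is not solvable.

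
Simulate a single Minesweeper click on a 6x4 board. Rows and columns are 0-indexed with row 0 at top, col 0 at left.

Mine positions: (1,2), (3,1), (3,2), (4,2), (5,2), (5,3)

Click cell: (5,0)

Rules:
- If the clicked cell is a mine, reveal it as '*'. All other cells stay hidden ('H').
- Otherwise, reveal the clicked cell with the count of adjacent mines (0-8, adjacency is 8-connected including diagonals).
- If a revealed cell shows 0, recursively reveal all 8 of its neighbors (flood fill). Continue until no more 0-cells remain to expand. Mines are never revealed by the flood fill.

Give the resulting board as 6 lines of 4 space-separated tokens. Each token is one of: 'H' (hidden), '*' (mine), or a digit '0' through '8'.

H H H H
H H H H
H H H H
H H H H
1 4 H H
0 2 H H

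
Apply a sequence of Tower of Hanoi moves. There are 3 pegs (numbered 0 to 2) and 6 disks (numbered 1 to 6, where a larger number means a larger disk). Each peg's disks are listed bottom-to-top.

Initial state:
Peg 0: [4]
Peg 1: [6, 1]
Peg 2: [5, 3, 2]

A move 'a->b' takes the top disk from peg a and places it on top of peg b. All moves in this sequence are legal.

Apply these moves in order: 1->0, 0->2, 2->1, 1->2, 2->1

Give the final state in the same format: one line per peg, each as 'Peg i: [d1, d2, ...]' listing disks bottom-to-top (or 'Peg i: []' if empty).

After move 1 (1->0):
Peg 0: [4, 1]
Peg 1: [6]
Peg 2: [5, 3, 2]

After move 2 (0->2):
Peg 0: [4]
Peg 1: [6]
Peg 2: [5, 3, 2, 1]

After move 3 (2->1):
Peg 0: [4]
Peg 1: [6, 1]
Peg 2: [5, 3, 2]

After move 4 (1->2):
Peg 0: [4]
Peg 1: [6]
Peg 2: [5, 3, 2, 1]

After move 5 (2->1):
Peg 0: [4]
Peg 1: [6, 1]
Peg 2: [5, 3, 2]

Answer: Peg 0: [4]
Peg 1: [6, 1]
Peg 2: [5, 3, 2]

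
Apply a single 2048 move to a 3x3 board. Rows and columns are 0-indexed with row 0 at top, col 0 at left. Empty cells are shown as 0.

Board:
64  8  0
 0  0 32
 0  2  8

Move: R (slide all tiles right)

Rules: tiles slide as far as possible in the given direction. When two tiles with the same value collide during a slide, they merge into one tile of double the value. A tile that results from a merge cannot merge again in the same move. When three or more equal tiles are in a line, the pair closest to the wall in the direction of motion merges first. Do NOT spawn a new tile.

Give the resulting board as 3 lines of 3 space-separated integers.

Answer:  0 64  8
 0  0 32
 0  2  8

Derivation:
Slide right:
row 0: [64, 8, 0] -> [0, 64, 8]
row 1: [0, 0, 32] -> [0, 0, 32]
row 2: [0, 2, 8] -> [0, 2, 8]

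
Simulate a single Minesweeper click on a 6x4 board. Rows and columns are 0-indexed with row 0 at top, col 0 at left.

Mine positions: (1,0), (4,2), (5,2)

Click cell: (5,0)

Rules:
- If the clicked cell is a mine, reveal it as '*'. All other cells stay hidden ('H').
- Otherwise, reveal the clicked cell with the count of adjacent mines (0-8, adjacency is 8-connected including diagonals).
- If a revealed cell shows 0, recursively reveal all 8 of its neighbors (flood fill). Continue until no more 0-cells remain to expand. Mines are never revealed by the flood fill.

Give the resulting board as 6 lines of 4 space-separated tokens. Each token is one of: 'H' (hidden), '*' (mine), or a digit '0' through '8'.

H H H H
H H H H
1 1 H H
0 1 H H
0 2 H H
0 2 H H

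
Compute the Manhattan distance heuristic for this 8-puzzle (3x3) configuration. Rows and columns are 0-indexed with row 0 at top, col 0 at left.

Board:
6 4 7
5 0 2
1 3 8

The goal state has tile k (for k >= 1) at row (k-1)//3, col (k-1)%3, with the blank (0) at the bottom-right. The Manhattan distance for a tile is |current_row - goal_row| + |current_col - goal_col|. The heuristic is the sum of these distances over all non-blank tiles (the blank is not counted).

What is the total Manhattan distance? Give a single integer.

Answer: 18

Derivation:
Tile 6: at (0,0), goal (1,2), distance |0-1|+|0-2| = 3
Tile 4: at (0,1), goal (1,0), distance |0-1|+|1-0| = 2
Tile 7: at (0,2), goal (2,0), distance |0-2|+|2-0| = 4
Tile 5: at (1,0), goal (1,1), distance |1-1|+|0-1| = 1
Tile 2: at (1,2), goal (0,1), distance |1-0|+|2-1| = 2
Tile 1: at (2,0), goal (0,0), distance |2-0|+|0-0| = 2
Tile 3: at (2,1), goal (0,2), distance |2-0|+|1-2| = 3
Tile 8: at (2,2), goal (2,1), distance |2-2|+|2-1| = 1
Sum: 3 + 2 + 4 + 1 + 2 + 2 + 3 + 1 = 18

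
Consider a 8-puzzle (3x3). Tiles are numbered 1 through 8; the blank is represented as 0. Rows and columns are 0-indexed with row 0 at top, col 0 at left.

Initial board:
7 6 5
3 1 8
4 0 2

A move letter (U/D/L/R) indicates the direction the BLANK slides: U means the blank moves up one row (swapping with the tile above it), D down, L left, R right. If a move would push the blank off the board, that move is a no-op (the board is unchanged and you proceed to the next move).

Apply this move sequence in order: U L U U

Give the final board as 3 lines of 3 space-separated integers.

Answer: 0 6 5
7 3 8
4 1 2

Derivation:
After move 1 (U):
7 6 5
3 0 8
4 1 2

After move 2 (L):
7 6 5
0 3 8
4 1 2

After move 3 (U):
0 6 5
7 3 8
4 1 2

After move 4 (U):
0 6 5
7 3 8
4 1 2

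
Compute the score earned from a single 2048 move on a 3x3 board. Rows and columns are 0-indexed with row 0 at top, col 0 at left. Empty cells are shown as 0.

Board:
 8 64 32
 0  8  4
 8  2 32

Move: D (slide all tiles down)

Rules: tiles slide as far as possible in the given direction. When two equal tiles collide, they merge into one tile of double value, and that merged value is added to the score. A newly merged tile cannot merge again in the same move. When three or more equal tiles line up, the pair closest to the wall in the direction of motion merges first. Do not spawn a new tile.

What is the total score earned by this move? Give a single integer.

Slide down:
col 0: [8, 0, 8] -> [0, 0, 16]  score +16 (running 16)
col 1: [64, 8, 2] -> [64, 8, 2]  score +0 (running 16)
col 2: [32, 4, 32] -> [32, 4, 32]  score +0 (running 16)
Board after move:
 0 64 32
 0  8  4
16  2 32

Answer: 16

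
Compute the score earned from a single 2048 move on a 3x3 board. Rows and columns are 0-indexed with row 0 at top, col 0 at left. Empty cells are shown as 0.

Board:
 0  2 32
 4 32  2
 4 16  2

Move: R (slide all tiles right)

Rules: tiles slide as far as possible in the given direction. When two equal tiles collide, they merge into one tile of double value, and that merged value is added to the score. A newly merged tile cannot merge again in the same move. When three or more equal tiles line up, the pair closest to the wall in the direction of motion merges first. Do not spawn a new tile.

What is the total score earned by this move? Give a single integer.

Slide right:
row 0: [0, 2, 32] -> [0, 2, 32]  score +0 (running 0)
row 1: [4, 32, 2] -> [4, 32, 2]  score +0 (running 0)
row 2: [4, 16, 2] -> [4, 16, 2]  score +0 (running 0)
Board after move:
 0  2 32
 4 32  2
 4 16  2

Answer: 0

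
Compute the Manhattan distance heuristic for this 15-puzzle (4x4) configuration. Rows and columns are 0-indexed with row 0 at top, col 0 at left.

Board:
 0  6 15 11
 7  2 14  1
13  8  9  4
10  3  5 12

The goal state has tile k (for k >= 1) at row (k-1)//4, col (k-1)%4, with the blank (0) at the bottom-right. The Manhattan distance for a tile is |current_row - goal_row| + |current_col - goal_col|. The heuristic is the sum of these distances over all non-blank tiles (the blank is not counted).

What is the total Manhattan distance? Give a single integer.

Tile 6: at (0,1), goal (1,1), distance |0-1|+|1-1| = 1
Tile 15: at (0,2), goal (3,2), distance |0-3|+|2-2| = 3
Tile 11: at (0,3), goal (2,2), distance |0-2|+|3-2| = 3
Tile 7: at (1,0), goal (1,2), distance |1-1|+|0-2| = 2
Tile 2: at (1,1), goal (0,1), distance |1-0|+|1-1| = 1
Tile 14: at (1,2), goal (3,1), distance |1-3|+|2-1| = 3
Tile 1: at (1,3), goal (0,0), distance |1-0|+|3-0| = 4
Tile 13: at (2,0), goal (3,0), distance |2-3|+|0-0| = 1
Tile 8: at (2,1), goal (1,3), distance |2-1|+|1-3| = 3
Tile 9: at (2,2), goal (2,0), distance |2-2|+|2-0| = 2
Tile 4: at (2,3), goal (0,3), distance |2-0|+|3-3| = 2
Tile 10: at (3,0), goal (2,1), distance |3-2|+|0-1| = 2
Tile 3: at (3,1), goal (0,2), distance |3-0|+|1-2| = 4
Tile 5: at (3,2), goal (1,0), distance |3-1|+|2-0| = 4
Tile 12: at (3,3), goal (2,3), distance |3-2|+|3-3| = 1
Sum: 1 + 3 + 3 + 2 + 1 + 3 + 4 + 1 + 3 + 2 + 2 + 2 + 4 + 4 + 1 = 36

Answer: 36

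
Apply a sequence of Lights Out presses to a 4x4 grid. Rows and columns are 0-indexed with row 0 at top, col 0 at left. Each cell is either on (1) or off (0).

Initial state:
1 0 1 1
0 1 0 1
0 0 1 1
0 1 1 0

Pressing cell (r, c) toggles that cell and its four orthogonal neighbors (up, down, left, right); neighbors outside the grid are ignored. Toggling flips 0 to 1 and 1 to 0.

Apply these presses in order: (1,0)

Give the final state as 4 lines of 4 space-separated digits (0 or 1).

After press 1 at (1,0):
0 0 1 1
1 0 0 1
1 0 1 1
0 1 1 0

Answer: 0 0 1 1
1 0 0 1
1 0 1 1
0 1 1 0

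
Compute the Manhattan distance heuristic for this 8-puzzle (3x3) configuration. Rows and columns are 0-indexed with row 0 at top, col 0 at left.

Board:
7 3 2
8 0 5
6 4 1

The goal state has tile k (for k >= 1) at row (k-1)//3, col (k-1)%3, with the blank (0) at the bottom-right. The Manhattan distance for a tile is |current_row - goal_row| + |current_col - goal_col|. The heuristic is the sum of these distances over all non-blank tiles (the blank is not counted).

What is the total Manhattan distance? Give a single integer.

Tile 7: at (0,0), goal (2,0), distance |0-2|+|0-0| = 2
Tile 3: at (0,1), goal (0,2), distance |0-0|+|1-2| = 1
Tile 2: at (0,2), goal (0,1), distance |0-0|+|2-1| = 1
Tile 8: at (1,0), goal (2,1), distance |1-2|+|0-1| = 2
Tile 5: at (1,2), goal (1,1), distance |1-1|+|2-1| = 1
Tile 6: at (2,0), goal (1,2), distance |2-1|+|0-2| = 3
Tile 4: at (2,1), goal (1,0), distance |2-1|+|1-0| = 2
Tile 1: at (2,2), goal (0,0), distance |2-0|+|2-0| = 4
Sum: 2 + 1 + 1 + 2 + 1 + 3 + 2 + 4 = 16

Answer: 16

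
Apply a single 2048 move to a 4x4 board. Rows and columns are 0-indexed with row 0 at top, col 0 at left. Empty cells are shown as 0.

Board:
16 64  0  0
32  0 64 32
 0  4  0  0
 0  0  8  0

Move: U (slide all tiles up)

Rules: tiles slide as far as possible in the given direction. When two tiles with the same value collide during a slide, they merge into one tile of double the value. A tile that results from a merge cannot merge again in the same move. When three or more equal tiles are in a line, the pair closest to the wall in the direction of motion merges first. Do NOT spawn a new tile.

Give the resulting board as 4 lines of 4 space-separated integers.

Slide up:
col 0: [16, 32, 0, 0] -> [16, 32, 0, 0]
col 1: [64, 0, 4, 0] -> [64, 4, 0, 0]
col 2: [0, 64, 0, 8] -> [64, 8, 0, 0]
col 3: [0, 32, 0, 0] -> [32, 0, 0, 0]

Answer: 16 64 64 32
32  4  8  0
 0  0  0  0
 0  0  0  0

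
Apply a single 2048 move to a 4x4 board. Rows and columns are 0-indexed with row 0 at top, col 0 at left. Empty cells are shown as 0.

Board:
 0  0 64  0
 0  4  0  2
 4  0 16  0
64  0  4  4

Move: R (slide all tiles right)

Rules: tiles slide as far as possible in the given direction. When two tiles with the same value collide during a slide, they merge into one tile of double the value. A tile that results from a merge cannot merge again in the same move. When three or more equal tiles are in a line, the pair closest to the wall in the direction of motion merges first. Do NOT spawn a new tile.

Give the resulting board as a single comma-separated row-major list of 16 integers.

Answer: 0, 0, 0, 64, 0, 0, 4, 2, 0, 0, 4, 16, 0, 0, 64, 8

Derivation:
Slide right:
row 0: [0, 0, 64, 0] -> [0, 0, 0, 64]
row 1: [0, 4, 0, 2] -> [0, 0, 4, 2]
row 2: [4, 0, 16, 0] -> [0, 0, 4, 16]
row 3: [64, 0, 4, 4] -> [0, 0, 64, 8]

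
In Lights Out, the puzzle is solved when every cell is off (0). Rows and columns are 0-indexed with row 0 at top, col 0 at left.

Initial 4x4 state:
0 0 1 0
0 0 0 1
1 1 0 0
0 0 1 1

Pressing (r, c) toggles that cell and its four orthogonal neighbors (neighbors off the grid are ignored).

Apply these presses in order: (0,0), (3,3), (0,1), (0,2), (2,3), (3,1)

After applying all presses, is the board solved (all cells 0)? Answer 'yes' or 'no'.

Answer: no

Derivation:
After press 1 at (0,0):
1 1 1 0
1 0 0 1
1 1 0 0
0 0 1 1

After press 2 at (3,3):
1 1 1 0
1 0 0 1
1 1 0 1
0 0 0 0

After press 3 at (0,1):
0 0 0 0
1 1 0 1
1 1 0 1
0 0 0 0

After press 4 at (0,2):
0 1 1 1
1 1 1 1
1 1 0 1
0 0 0 0

After press 5 at (2,3):
0 1 1 1
1 1 1 0
1 1 1 0
0 0 0 1

After press 6 at (3,1):
0 1 1 1
1 1 1 0
1 0 1 0
1 1 1 1

Lights still on: 12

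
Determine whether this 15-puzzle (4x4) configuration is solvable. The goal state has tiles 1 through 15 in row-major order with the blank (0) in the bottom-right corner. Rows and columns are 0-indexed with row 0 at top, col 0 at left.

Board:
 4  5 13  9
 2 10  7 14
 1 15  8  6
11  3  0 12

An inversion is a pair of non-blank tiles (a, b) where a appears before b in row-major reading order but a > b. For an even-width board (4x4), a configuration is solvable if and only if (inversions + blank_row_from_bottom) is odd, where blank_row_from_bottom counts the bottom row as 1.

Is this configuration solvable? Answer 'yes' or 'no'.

Inversions: 46
Blank is in row 3 (0-indexed from top), which is row 1 counting from the bottom (bottom = 1).
46 + 1 = 47, which is odd, so the puzzle is solvable.

Answer: yes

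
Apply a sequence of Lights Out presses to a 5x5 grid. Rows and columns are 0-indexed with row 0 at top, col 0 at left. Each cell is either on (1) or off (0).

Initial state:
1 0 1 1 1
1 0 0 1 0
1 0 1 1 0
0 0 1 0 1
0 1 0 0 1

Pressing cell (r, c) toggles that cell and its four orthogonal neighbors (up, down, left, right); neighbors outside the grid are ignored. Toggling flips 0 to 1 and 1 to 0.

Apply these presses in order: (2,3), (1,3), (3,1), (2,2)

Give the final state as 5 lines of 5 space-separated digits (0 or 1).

Answer: 1 0 1 0 1
1 0 0 1 1
1 0 1 0 1
1 1 1 1 1
0 0 0 0 1

Derivation:
After press 1 at (2,3):
1 0 1 1 1
1 0 0 0 0
1 0 0 0 1
0 0 1 1 1
0 1 0 0 1

After press 2 at (1,3):
1 0 1 0 1
1 0 1 1 1
1 0 0 1 1
0 0 1 1 1
0 1 0 0 1

After press 3 at (3,1):
1 0 1 0 1
1 0 1 1 1
1 1 0 1 1
1 1 0 1 1
0 0 0 0 1

After press 4 at (2,2):
1 0 1 0 1
1 0 0 1 1
1 0 1 0 1
1 1 1 1 1
0 0 0 0 1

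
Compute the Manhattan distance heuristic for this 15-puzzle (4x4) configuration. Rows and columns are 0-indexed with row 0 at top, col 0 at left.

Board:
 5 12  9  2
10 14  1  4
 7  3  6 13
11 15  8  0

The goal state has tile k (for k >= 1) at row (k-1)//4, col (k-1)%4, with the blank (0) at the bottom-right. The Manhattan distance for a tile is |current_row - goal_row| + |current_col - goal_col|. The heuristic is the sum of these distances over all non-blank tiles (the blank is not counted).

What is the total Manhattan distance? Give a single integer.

Answer: 38

Derivation:
Tile 5: (0,0)->(1,0) = 1
Tile 12: (0,1)->(2,3) = 4
Tile 9: (0,2)->(2,0) = 4
Tile 2: (0,3)->(0,1) = 2
Tile 10: (1,0)->(2,1) = 2
Tile 14: (1,1)->(3,1) = 2
Tile 1: (1,2)->(0,0) = 3
Tile 4: (1,3)->(0,3) = 1
Tile 7: (2,0)->(1,2) = 3
Tile 3: (2,1)->(0,2) = 3
Tile 6: (2,2)->(1,1) = 2
Tile 13: (2,3)->(3,0) = 4
Tile 11: (3,0)->(2,2) = 3
Tile 15: (3,1)->(3,2) = 1
Tile 8: (3,2)->(1,3) = 3
Sum: 1 + 4 + 4 + 2 + 2 + 2 + 3 + 1 + 3 + 3 + 2 + 4 + 3 + 1 + 3 = 38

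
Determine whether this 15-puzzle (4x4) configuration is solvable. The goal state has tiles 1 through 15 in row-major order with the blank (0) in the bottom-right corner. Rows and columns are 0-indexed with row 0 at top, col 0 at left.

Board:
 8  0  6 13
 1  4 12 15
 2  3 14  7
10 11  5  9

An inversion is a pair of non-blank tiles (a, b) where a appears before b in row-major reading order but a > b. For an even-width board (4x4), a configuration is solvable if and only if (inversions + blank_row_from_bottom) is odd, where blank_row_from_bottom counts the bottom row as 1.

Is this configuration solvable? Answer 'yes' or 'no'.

Inversions: 49
Blank is in row 0 (0-indexed from top), which is row 4 counting from the bottom (bottom = 1).
49 + 4 = 53, which is odd, so the puzzle is solvable.

Answer: yes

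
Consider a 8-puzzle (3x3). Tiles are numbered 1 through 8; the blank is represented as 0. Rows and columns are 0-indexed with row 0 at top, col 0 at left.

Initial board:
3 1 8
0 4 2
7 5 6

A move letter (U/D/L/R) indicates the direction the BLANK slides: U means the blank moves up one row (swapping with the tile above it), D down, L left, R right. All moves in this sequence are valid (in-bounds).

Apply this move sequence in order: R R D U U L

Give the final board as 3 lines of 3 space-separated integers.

Answer: 3 0 1
4 2 8
7 5 6

Derivation:
After move 1 (R):
3 1 8
4 0 2
7 5 6

After move 2 (R):
3 1 8
4 2 0
7 5 6

After move 3 (D):
3 1 8
4 2 6
7 5 0

After move 4 (U):
3 1 8
4 2 0
7 5 6

After move 5 (U):
3 1 0
4 2 8
7 5 6

After move 6 (L):
3 0 1
4 2 8
7 5 6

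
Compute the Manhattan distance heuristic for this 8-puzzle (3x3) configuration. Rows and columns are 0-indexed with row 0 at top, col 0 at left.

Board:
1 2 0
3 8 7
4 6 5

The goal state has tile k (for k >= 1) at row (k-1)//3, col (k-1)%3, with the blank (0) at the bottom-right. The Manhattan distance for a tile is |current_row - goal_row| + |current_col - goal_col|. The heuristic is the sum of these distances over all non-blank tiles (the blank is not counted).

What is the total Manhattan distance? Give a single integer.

Answer: 12

Derivation:
Tile 1: (0,0)->(0,0) = 0
Tile 2: (0,1)->(0,1) = 0
Tile 3: (1,0)->(0,2) = 3
Tile 8: (1,1)->(2,1) = 1
Tile 7: (1,2)->(2,0) = 3
Tile 4: (2,0)->(1,0) = 1
Tile 6: (2,1)->(1,2) = 2
Tile 5: (2,2)->(1,1) = 2
Sum: 0 + 0 + 3 + 1 + 3 + 1 + 2 + 2 = 12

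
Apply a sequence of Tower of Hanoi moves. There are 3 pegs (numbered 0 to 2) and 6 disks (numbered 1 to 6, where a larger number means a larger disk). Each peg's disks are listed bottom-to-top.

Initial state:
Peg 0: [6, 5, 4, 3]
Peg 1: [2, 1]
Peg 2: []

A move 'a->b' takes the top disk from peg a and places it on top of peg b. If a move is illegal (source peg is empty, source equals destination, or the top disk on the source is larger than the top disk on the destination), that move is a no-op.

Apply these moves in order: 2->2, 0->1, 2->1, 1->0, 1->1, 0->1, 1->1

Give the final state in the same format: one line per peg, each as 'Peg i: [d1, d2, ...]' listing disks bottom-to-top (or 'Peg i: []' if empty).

Answer: Peg 0: [6, 5, 4, 3]
Peg 1: [2, 1]
Peg 2: []

Derivation:
After move 1 (2->2):
Peg 0: [6, 5, 4, 3]
Peg 1: [2, 1]
Peg 2: []

After move 2 (0->1):
Peg 0: [6, 5, 4, 3]
Peg 1: [2, 1]
Peg 2: []

After move 3 (2->1):
Peg 0: [6, 5, 4, 3]
Peg 1: [2, 1]
Peg 2: []

After move 4 (1->0):
Peg 0: [6, 5, 4, 3, 1]
Peg 1: [2]
Peg 2: []

After move 5 (1->1):
Peg 0: [6, 5, 4, 3, 1]
Peg 1: [2]
Peg 2: []

After move 6 (0->1):
Peg 0: [6, 5, 4, 3]
Peg 1: [2, 1]
Peg 2: []

After move 7 (1->1):
Peg 0: [6, 5, 4, 3]
Peg 1: [2, 1]
Peg 2: []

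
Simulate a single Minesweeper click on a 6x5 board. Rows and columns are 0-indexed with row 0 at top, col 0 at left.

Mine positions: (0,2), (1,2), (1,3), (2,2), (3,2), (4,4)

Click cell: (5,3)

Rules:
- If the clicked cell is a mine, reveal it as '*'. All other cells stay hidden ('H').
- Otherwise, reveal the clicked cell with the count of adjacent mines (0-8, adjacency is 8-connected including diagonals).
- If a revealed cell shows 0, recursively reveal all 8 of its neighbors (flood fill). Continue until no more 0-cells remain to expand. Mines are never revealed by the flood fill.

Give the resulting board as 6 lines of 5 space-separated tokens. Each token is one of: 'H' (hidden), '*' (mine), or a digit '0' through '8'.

H H H H H
H H H H H
H H H H H
H H H H H
H H H H H
H H H 1 H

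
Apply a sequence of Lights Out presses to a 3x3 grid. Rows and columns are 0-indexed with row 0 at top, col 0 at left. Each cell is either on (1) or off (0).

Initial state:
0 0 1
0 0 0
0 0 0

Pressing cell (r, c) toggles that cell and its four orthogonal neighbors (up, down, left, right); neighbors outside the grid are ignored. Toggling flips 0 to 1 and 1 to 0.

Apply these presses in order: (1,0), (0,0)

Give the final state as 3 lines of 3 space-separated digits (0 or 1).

Answer: 0 1 1
0 1 0
1 0 0

Derivation:
After press 1 at (1,0):
1 0 1
1 1 0
1 0 0

After press 2 at (0,0):
0 1 1
0 1 0
1 0 0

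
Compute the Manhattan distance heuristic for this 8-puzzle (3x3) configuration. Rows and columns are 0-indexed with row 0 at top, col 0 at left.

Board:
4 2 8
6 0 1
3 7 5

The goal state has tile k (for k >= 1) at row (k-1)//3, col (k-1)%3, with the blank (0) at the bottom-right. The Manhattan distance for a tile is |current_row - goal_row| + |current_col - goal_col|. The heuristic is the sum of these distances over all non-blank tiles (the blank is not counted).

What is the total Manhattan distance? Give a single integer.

Answer: 16

Derivation:
Tile 4: at (0,0), goal (1,0), distance |0-1|+|0-0| = 1
Tile 2: at (0,1), goal (0,1), distance |0-0|+|1-1| = 0
Tile 8: at (0,2), goal (2,1), distance |0-2|+|2-1| = 3
Tile 6: at (1,0), goal (1,2), distance |1-1|+|0-2| = 2
Tile 1: at (1,2), goal (0,0), distance |1-0|+|2-0| = 3
Tile 3: at (2,0), goal (0,2), distance |2-0|+|0-2| = 4
Tile 7: at (2,1), goal (2,0), distance |2-2|+|1-0| = 1
Tile 5: at (2,2), goal (1,1), distance |2-1|+|2-1| = 2
Sum: 1 + 0 + 3 + 2 + 3 + 4 + 1 + 2 = 16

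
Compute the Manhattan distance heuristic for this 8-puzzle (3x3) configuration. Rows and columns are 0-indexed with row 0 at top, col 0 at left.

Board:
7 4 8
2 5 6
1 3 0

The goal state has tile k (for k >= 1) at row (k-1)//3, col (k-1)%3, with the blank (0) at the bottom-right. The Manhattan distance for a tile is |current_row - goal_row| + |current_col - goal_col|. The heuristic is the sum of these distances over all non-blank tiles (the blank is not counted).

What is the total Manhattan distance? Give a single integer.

Answer: 14

Derivation:
Tile 7: (0,0)->(2,0) = 2
Tile 4: (0,1)->(1,0) = 2
Tile 8: (0,2)->(2,1) = 3
Tile 2: (1,0)->(0,1) = 2
Tile 5: (1,1)->(1,1) = 0
Tile 6: (1,2)->(1,2) = 0
Tile 1: (2,0)->(0,0) = 2
Tile 3: (2,1)->(0,2) = 3
Sum: 2 + 2 + 3 + 2 + 0 + 0 + 2 + 3 = 14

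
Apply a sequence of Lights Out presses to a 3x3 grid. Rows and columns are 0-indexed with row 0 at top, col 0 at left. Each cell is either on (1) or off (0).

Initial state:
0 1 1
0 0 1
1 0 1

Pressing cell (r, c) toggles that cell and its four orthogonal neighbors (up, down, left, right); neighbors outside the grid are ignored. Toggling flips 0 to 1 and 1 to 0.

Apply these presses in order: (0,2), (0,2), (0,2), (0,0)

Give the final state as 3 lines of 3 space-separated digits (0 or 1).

After press 1 at (0,2):
0 0 0
0 0 0
1 0 1

After press 2 at (0,2):
0 1 1
0 0 1
1 0 1

After press 3 at (0,2):
0 0 0
0 0 0
1 0 1

After press 4 at (0,0):
1 1 0
1 0 0
1 0 1

Answer: 1 1 0
1 0 0
1 0 1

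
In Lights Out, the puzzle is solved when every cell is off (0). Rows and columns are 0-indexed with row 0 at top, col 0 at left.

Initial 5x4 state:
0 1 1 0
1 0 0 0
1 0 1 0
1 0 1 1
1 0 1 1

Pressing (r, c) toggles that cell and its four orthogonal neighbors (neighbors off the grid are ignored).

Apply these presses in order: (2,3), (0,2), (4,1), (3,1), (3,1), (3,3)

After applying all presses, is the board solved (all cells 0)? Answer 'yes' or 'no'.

Answer: no

Derivation:
After press 1 at (2,3):
0 1 1 0
1 0 0 1
1 0 0 1
1 0 1 0
1 0 1 1

After press 2 at (0,2):
0 0 0 1
1 0 1 1
1 0 0 1
1 0 1 0
1 0 1 1

After press 3 at (4,1):
0 0 0 1
1 0 1 1
1 0 0 1
1 1 1 0
0 1 0 1

After press 4 at (3,1):
0 0 0 1
1 0 1 1
1 1 0 1
0 0 0 0
0 0 0 1

After press 5 at (3,1):
0 0 0 1
1 0 1 1
1 0 0 1
1 1 1 0
0 1 0 1

After press 6 at (3,3):
0 0 0 1
1 0 1 1
1 0 0 0
1 1 0 1
0 1 0 0

Lights still on: 9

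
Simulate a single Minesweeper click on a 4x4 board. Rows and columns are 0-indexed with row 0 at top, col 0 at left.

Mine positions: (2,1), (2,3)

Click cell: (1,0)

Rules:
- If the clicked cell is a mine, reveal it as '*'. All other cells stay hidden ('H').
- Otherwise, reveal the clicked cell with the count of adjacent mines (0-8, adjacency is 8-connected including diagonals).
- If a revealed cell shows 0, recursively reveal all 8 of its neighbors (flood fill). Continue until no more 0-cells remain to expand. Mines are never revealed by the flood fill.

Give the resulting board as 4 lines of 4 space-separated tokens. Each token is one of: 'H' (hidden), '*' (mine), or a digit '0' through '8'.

H H H H
1 H H H
H H H H
H H H H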